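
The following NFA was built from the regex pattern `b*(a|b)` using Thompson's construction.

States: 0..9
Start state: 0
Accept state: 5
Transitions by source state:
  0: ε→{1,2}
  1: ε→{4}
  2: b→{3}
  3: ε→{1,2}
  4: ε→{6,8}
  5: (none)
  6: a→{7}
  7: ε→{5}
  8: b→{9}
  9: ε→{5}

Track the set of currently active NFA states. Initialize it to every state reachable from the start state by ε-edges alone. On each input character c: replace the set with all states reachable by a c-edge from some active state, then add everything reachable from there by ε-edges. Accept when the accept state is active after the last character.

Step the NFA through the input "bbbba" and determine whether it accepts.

start: ε-closure({0}) = {0,1,2,4,6,8}
'b' @ 1: {1,2,3,4,5,6,8,9}  (accept∈set)
'b' @ 2: {1,2,3,4,5,6,8,9}  (accept∈set)
'b' @ 3: {1,2,3,4,5,6,8,9}  (accept∈set)
'b' @ 4: {1,2,3,4,5,6,8,9}  (accept∈set)
'a' @ 5: {5,7}  (accept∈set)
after full input: {5,7}  (accept=5 in)

Answer: ACCEPT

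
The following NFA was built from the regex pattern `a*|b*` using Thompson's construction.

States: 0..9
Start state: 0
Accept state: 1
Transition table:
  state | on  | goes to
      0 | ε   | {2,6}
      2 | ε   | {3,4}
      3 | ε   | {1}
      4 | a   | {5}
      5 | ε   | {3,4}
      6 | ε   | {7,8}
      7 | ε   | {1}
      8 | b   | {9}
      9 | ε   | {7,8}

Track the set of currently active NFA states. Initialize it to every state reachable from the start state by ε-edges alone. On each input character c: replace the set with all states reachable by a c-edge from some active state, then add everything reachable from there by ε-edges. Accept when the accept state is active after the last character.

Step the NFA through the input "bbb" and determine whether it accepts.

initial (ε-close {0}): {0,1,2,3,4,6,7,8}
'b' @ 1: {1,7,8,9}  (accept∈set)
'b' @ 2: {1,7,8,9}  (accept∈set)
'b' @ 3: {1,7,8,9}  (accept∈set)
final: {1,7,8,9}; accept 1 in set

Answer: ACCEPT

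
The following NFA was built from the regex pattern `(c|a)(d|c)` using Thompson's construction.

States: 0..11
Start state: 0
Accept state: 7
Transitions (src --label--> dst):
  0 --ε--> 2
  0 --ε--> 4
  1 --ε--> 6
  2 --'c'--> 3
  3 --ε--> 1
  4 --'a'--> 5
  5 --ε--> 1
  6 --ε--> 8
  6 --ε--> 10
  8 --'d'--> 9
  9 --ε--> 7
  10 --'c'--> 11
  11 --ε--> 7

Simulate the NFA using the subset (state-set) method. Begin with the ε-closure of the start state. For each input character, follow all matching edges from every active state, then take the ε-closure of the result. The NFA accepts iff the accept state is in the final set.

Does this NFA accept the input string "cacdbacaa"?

Answer: REJECT

Steps:
start: ε-closure({0}) = {0,2,4}
'c' @ 1: {1,3,6,8,10}
'a' @ 2: {}  — no active states
rest 'cdbacaa' ignored (set empty)
final: {}; accept 7 not in set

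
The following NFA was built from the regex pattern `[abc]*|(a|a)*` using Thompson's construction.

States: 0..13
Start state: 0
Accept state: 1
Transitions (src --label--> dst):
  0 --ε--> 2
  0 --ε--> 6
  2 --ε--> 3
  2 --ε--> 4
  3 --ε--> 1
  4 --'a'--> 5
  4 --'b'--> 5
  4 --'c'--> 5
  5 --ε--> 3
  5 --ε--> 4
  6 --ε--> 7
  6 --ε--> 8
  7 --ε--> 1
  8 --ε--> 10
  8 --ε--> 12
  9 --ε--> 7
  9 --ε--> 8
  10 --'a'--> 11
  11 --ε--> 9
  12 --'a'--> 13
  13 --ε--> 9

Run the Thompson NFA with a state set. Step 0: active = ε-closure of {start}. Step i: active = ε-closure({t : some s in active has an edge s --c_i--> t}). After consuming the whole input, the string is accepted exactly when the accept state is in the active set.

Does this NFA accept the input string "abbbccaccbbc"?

Answer: ACCEPT

Steps:
start: ε-closure({0}) = {0,1,2,3,4,6,7,8,10,12}
'a' @ 1: {1,3,4,5,7,8,9,10,11,12,13}  ✓accept
'b' @ 2: {1,3,4,5}  ✓accept
'b' @ 3: {1,3,4,5}  ✓accept
'b' @ 4: {1,3,4,5}  ✓accept
'c' @ 5: {1,3,4,5}  ✓accept
'c' @ 6: {1,3,4,5}  ✓accept
'a' @ 7: {1,3,4,5}  ✓accept
'c' @ 8: {1,3,4,5}  ✓accept
'c' @ 9: {1,3,4,5}  ✓accept
'b' @ 10: {1,3,4,5}  ✓accept
'b' @ 11: {1,3,4,5}  ✓accept
'c' @ 12: {1,3,4,5}  ✓accept
final: {1,3,4,5}; accept 1 in set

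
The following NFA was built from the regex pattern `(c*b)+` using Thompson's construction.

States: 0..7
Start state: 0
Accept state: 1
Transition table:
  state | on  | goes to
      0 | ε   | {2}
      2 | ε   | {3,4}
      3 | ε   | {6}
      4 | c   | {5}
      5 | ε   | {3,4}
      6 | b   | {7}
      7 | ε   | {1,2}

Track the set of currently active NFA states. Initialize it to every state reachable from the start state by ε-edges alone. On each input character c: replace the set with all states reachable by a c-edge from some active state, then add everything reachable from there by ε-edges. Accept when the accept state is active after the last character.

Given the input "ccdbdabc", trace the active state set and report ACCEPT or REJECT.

Answer: REJECT

Derivation:
start: ε-closure({0}) = {0,2,3,4,6}
'c' @ 1: {3,4,5,6}
'c' @ 2: {3,4,5,6}
'd' @ 3: {}  — state set empty
rest 'bdabc' ignored (set empty)
after full input: {}  (accept=1 not in)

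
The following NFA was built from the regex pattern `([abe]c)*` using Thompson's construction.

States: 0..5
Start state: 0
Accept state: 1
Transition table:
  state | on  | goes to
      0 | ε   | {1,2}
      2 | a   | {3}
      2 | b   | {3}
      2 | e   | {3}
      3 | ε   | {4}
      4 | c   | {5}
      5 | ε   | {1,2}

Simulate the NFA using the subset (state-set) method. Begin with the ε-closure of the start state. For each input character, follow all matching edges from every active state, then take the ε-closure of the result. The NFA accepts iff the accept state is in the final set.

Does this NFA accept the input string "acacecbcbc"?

S₀ = ε-closure({0}) = {0,1,2}
'a' @ 1: {3,4}
'c' @ 2: {1,2,5}  (accept∈set)
'a' @ 3: {3,4}
'c' @ 4: {1,2,5}  (accept∈set)
'e' @ 5: {3,4}
'c' @ 6: {1,2,5}  (accept∈set)
'b' @ 7: {3,4}
'c' @ 8: {1,2,5}  (accept∈set)
'b' @ 9: {3,4}
'c' @ 10: {1,2,5}  (accept∈set)
final: {1,2,5}; accept 1 in set

Answer: ACCEPT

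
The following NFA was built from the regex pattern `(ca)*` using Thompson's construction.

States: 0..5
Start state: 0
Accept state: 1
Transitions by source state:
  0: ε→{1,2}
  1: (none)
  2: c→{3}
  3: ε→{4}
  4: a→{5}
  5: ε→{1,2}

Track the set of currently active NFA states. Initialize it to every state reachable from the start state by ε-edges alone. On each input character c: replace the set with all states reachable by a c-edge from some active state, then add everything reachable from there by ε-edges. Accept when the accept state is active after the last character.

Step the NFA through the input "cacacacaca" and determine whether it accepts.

initial (ε-close {0}): {0,1,2}
'c' @ 1: {3,4}
'a' @ 2: {1,2,5}  (accept∈set)
'c' @ 3: {3,4}
'a' @ 4: {1,2,5}  (accept∈set)
'c' @ 5: {3,4}
'a' @ 6: {1,2,5}  (accept∈set)
'c' @ 7: {3,4}
'a' @ 8: {1,2,5}  (accept∈set)
'c' @ 9: {3,4}
'a' @ 10: {1,2,5}  (accept∈set)
final: {1,2,5}; accept 1 in set

Answer: ACCEPT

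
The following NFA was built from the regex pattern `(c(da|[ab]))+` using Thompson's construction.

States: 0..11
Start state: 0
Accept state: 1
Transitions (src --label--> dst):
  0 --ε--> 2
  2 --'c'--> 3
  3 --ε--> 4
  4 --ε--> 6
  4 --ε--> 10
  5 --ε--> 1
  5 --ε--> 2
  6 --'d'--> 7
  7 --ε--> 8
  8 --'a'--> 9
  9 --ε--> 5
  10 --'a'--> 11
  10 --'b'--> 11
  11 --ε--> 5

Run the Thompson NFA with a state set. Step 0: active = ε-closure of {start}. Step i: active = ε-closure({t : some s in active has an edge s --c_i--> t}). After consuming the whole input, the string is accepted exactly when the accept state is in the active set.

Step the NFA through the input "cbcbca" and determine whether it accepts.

Answer: ACCEPT

Trace:
start: ε-closure({0}) = {0,2}
'c' @ 1: {3,4,6,10}
'b' @ 2: {1,2,5,11}  [accepting]
'c' @ 3: {3,4,6,10}
'b' @ 4: {1,2,5,11}  [accepting]
'c' @ 5: {3,4,6,10}
'a' @ 6: {1,2,5,11}  [accepting]
after full input: {1,2,5,11}  (accept=1 in)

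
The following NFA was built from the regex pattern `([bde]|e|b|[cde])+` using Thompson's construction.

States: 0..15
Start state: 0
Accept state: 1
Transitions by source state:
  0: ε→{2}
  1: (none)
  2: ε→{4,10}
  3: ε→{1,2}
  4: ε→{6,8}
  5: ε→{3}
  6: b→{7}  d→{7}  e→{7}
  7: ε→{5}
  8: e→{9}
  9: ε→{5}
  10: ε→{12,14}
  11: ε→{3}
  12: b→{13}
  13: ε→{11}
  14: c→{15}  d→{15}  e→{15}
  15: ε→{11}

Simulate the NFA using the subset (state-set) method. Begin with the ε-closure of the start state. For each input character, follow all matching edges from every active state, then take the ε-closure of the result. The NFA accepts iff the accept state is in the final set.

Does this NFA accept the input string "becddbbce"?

S₀ = ε-closure({0}) = {0,2,4,6,8,10,12,14}
'b' @ 1: {1,2,3,4,5,6,7,8,10,11,12,13,14}  [accepting]
'e' @ 2: {1,2,3,4,5,6,7,8,9,10,11,12,14,15}  [accepting]
'c' @ 3: {1,2,3,4,6,8,10,11,12,14,15}  [accepting]
'd' @ 4: {1,2,3,4,5,6,7,8,10,11,12,14,15}  [accepting]
'd' @ 5: {1,2,3,4,5,6,7,8,10,11,12,14,15}  [accepting]
'b' @ 6: {1,2,3,4,5,6,7,8,10,11,12,13,14}  [accepting]
'b' @ 7: {1,2,3,4,5,6,7,8,10,11,12,13,14}  [accepting]
'c' @ 8: {1,2,3,4,6,8,10,11,12,14,15}  [accepting]
'e' @ 9: {1,2,3,4,5,6,7,8,9,10,11,12,14,15}  [accepting]
end set {1,2,3,4,5,6,7,8,9,10,11,12,14,15} — state 1 in

Answer: ACCEPT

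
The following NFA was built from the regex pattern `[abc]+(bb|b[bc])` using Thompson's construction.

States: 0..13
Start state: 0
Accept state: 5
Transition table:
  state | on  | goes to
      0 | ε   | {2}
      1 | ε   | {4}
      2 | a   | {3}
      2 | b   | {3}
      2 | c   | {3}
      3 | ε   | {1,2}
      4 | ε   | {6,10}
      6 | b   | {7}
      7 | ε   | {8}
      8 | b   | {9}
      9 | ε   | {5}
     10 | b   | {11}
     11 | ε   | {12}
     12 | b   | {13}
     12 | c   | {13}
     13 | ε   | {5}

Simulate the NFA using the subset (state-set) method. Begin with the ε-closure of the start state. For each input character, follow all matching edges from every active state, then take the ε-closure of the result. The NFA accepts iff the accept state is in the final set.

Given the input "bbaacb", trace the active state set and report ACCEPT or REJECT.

initial (ε-close {0}): {0,2}
'b' @ 1: {1,2,3,4,6,10}
'b' @ 2: {1,2,3,4,6,7,8,10,11,12}
'a' @ 3: {1,2,3,4,6,10}
'a' @ 4: {1,2,3,4,6,10}
'c' @ 5: {1,2,3,4,6,10}
'b' @ 6: {1,2,3,4,6,7,8,10,11,12}
after full input: {1,2,3,4,6,7,8,10,11,12}  (accept=5 not in)

Answer: REJECT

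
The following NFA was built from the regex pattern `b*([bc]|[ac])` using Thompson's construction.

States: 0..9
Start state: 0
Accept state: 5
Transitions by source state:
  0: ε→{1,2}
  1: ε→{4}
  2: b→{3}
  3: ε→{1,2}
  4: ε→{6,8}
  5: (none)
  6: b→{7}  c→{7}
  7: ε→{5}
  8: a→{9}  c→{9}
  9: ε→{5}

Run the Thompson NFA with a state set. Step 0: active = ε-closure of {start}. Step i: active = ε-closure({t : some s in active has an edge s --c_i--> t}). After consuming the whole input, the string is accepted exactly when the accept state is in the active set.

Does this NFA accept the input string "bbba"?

Answer: ACCEPT

Derivation:
S₀ = ε-closure({0}) = {0,1,2,4,6,8}
'b' @ 1: {1,2,3,4,5,6,7,8}  ✓accept
'b' @ 2: {1,2,3,4,5,6,7,8}  ✓accept
'b' @ 3: {1,2,3,4,5,6,7,8}  ✓accept
'a' @ 4: {5,9}  ✓accept
final: {5,9}; accept 5 in set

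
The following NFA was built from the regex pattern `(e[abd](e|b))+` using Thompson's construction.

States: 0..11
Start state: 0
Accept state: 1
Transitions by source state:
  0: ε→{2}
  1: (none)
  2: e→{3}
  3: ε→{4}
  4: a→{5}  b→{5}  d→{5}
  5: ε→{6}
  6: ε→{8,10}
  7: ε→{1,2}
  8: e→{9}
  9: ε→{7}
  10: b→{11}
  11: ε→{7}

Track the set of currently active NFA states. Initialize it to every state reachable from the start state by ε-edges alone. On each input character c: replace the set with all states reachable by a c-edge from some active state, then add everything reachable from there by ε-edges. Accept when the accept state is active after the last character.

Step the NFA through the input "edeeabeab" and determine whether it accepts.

initial (ε-close {0}): {0,2}
'e' @ 1: {3,4}
'd' @ 2: {5,6,8,10}
'e' @ 3: {1,2,7,9}  [accepting]
'e' @ 4: {3,4}
'a' @ 5: {5,6,8,10}
'b' @ 6: {1,2,7,11}  [accepting]
'e' @ 7: {3,4}
'a' @ 8: {5,6,8,10}
'b' @ 9: {1,2,7,11}  [accepting]
end set {1,2,7,11} — state 1 in

Answer: ACCEPT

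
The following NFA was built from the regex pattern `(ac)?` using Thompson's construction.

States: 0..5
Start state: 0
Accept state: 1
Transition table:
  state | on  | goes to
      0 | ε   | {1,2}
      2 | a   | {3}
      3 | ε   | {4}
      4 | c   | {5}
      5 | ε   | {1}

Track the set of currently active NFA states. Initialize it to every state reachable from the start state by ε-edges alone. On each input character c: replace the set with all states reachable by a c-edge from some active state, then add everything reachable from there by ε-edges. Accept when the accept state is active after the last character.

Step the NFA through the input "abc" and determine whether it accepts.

Answer: REJECT

Trace:
S₀ = ε-closure({0}) = {0,1,2}
'a' @ 1: {3,4}
'b' @ 2: {}  — no active states
rest 'c' ignored (set empty)
final: {}; accept 1 not in set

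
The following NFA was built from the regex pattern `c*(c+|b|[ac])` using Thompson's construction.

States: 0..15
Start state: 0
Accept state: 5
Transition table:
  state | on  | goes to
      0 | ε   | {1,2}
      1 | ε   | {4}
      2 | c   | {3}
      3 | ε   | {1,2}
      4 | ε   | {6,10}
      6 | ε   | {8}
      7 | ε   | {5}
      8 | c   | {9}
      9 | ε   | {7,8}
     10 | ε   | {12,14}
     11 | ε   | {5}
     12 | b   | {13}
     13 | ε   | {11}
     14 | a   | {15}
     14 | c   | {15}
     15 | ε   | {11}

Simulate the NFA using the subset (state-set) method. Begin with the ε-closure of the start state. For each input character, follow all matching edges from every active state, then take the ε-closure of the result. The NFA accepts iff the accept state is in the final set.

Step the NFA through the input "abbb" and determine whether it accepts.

start: ε-closure({0}) = {0,1,2,4,6,8,10,12,14}
'a' @ 1: {5,11,15}  ✓accept
'b' @ 2: {}  — no active states
rest 'bb' ignored (set empty)
end set {} — state 5 not in

Answer: REJECT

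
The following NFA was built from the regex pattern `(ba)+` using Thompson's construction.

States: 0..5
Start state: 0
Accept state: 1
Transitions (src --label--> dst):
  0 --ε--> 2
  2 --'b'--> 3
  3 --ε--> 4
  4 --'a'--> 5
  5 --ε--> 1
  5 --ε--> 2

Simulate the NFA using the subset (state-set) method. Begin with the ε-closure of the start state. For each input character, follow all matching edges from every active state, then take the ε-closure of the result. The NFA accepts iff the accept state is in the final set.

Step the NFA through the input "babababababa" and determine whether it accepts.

start: ε-closure({0}) = {0,2}
'b' @ 1: {3,4}
'a' @ 2: {1,2,5}  [accepting]
'b' @ 3: {3,4}
'a' @ 4: {1,2,5}  [accepting]
'b' @ 5: {3,4}
'a' @ 6: {1,2,5}  [accepting]
'b' @ 7: {3,4}
'a' @ 8: {1,2,5}  [accepting]
'b' @ 9: {3,4}
'a' @ 10: {1,2,5}  [accepting]
'b' @ 11: {3,4}
'a' @ 12: {1,2,5}  [accepting]
final: {1,2,5}; accept 1 in set

Answer: ACCEPT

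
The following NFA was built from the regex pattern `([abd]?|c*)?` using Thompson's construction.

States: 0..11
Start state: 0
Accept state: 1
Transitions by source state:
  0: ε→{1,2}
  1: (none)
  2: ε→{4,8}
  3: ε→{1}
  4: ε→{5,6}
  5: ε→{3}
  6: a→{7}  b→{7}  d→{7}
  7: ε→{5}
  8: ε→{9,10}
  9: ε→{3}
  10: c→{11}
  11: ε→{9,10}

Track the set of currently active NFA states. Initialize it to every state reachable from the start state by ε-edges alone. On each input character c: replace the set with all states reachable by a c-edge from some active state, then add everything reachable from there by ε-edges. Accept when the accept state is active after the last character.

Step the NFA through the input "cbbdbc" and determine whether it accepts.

start: ε-closure({0}) = {0,1,2,3,4,5,6,8,9,10}
'c' @ 1: {1,3,9,10,11}  ✓accept
'b' @ 2: {}  — dead — no transitions
rest 'bdbc' ignored (set empty)
final: {}; accept 1 not in set

Answer: REJECT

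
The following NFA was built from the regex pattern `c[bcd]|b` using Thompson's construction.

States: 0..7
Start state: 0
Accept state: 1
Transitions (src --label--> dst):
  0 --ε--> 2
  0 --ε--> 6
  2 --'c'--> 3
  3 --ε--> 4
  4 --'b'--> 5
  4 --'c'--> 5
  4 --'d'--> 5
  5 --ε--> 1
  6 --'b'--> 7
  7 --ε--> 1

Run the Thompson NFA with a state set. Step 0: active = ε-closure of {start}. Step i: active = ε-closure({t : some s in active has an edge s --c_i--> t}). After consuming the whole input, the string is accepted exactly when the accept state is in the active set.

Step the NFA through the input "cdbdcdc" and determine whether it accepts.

Answer: REJECT

Trace:
S₀ = ε-closure({0}) = {0,2,6}
'c' @ 1: {3,4}
'd' @ 2: {1,5}  (accept∈set)
'b' @ 3: {}  — state set empty
rest 'dcdc' ignored (set empty)
final: {}; accept 1 not in set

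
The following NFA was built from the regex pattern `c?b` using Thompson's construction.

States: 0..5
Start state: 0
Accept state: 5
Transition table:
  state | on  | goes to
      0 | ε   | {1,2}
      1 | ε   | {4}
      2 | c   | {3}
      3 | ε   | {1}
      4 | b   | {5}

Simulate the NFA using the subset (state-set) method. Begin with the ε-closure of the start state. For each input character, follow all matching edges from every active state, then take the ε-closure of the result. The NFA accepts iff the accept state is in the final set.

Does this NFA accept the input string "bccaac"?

S₀ = ε-closure({0}) = {0,1,2,4}
'b' @ 1: {5}  ✓accept
'c' @ 2: {}  — state set empty
rest 'caac' ignored (set empty)
final: {}; accept 5 not in set

Answer: REJECT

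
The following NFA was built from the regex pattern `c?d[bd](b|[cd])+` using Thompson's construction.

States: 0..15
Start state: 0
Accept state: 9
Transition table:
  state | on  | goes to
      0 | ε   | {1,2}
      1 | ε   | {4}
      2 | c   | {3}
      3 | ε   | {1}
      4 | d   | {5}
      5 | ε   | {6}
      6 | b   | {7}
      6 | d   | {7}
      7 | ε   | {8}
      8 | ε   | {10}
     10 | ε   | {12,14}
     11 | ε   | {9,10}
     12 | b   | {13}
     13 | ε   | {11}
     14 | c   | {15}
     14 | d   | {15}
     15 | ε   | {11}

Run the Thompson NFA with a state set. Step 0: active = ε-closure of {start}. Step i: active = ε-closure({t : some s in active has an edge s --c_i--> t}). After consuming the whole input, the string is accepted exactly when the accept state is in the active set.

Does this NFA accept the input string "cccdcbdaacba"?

start: ε-closure({0}) = {0,1,2,4}
'c' @ 1: {1,3,4}
'c' @ 2: {}  — state set empty
rest 'cdcbdaacba' ignored (set empty)
after full input: {}  (accept=9 not in)

Answer: REJECT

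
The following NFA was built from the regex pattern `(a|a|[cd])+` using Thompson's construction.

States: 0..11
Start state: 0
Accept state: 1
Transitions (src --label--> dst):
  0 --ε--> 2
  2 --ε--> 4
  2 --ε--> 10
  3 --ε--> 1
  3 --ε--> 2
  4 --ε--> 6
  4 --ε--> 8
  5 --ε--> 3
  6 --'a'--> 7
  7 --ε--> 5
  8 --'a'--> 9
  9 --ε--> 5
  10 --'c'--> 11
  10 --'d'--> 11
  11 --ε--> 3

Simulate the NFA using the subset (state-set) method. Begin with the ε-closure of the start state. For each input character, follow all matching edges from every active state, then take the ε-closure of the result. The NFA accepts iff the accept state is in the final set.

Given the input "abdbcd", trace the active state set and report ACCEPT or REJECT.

Answer: REJECT

Derivation:
initial (ε-close {0}): {0,2,4,6,8,10}
'a' @ 1: {1,2,3,4,5,6,7,8,9,10}  ✓accept
'b' @ 2: {}  — dead — no transitions
rest 'dbcd' ignored (set empty)
final: {}; accept 1 not in set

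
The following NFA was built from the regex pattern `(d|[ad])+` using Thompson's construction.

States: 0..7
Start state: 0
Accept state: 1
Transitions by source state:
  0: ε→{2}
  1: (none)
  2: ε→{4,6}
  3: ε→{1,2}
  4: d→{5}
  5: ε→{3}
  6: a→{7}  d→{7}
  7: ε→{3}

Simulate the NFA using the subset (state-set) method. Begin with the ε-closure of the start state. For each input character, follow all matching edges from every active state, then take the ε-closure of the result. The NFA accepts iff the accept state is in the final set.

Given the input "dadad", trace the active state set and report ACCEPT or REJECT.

initial (ε-close {0}): {0,2,4,6}
'd' @ 1: {1,2,3,4,5,6,7}  [accepting]
'a' @ 2: {1,2,3,4,6,7}  [accepting]
'd' @ 3: {1,2,3,4,5,6,7}  [accepting]
'a' @ 4: {1,2,3,4,6,7}  [accepting]
'd' @ 5: {1,2,3,4,5,6,7}  [accepting]
after full input: {1,2,3,4,5,6,7}  (accept=1 in)

Answer: ACCEPT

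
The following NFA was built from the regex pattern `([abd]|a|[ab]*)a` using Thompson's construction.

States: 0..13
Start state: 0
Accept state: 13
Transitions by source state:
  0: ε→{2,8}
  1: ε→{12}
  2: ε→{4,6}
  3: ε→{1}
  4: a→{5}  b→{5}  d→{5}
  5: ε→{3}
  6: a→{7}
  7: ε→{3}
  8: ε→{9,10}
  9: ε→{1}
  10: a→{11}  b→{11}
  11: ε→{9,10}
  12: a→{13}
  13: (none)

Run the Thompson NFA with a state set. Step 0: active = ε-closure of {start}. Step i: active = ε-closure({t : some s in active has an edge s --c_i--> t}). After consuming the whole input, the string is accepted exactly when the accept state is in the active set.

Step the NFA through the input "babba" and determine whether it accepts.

initial (ε-close {0}): {0,1,2,4,6,8,9,10,12}
'b' @ 1: {1,3,5,9,10,11,12}
'a' @ 2: {1,9,10,11,12,13}  (accept∈set)
'b' @ 3: {1,9,10,11,12}
'b' @ 4: {1,9,10,11,12}
'a' @ 5: {1,9,10,11,12,13}  (accept∈set)
after full input: {1,9,10,11,12,13}  (accept=13 in)

Answer: ACCEPT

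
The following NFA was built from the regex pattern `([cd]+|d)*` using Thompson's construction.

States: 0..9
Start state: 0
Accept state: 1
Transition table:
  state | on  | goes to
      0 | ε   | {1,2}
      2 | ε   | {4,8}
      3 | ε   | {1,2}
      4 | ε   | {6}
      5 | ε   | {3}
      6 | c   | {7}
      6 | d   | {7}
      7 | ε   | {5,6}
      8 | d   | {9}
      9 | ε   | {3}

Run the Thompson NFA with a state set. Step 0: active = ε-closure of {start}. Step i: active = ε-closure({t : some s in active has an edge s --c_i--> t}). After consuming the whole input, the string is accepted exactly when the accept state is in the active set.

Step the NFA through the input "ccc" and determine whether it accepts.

start: ε-closure({0}) = {0,1,2,4,6,8}
'c' @ 1: {1,2,3,4,5,6,7,8}  [accepting]
'c' @ 2: {1,2,3,4,5,6,7,8}  [accepting]
'c' @ 3: {1,2,3,4,5,6,7,8}  [accepting]
final: {1,2,3,4,5,6,7,8}; accept 1 in set

Answer: ACCEPT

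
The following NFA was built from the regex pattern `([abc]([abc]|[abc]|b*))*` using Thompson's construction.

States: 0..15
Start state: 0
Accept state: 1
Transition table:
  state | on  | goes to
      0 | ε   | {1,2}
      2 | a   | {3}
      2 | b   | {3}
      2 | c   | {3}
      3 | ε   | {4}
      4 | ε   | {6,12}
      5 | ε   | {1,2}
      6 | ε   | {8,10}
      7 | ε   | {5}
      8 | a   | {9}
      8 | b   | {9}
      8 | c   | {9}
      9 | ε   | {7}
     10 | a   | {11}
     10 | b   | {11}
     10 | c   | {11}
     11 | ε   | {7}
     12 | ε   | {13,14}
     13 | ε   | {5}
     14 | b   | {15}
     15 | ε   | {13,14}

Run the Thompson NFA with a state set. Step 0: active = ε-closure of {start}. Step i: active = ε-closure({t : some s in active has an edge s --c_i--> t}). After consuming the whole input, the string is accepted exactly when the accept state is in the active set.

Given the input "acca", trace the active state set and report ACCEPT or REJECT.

Answer: ACCEPT

Steps:
start: ε-closure({0}) = {0,1,2}
'a' @ 1: {1,2,3,4,5,6,8,10,12,13,14}  ✓accept
'c' @ 2: {1,2,3,4,5,6,7,8,9,10,11,12,13,14}  ✓accept
'c' @ 3: {1,2,3,4,5,6,7,8,9,10,11,12,13,14}  ✓accept
'a' @ 4: {1,2,3,4,5,6,7,8,9,10,11,12,13,14}  ✓accept
end set {1,2,3,4,5,6,7,8,9,10,11,12,13,14} — state 1 in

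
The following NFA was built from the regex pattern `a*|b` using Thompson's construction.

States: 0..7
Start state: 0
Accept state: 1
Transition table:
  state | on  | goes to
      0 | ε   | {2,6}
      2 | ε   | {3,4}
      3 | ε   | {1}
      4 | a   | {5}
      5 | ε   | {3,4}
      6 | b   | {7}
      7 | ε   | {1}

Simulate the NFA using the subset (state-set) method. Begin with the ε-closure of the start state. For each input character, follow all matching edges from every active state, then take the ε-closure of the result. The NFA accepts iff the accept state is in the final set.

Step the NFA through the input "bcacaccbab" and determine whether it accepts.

initial (ε-close {0}): {0,1,2,3,4,6}
'b' @ 1: {1,7}  ✓accept
'c' @ 2: {}  — no active states
rest 'acaccbab' ignored (set empty)
after full input: {}  (accept=1 not in)

Answer: REJECT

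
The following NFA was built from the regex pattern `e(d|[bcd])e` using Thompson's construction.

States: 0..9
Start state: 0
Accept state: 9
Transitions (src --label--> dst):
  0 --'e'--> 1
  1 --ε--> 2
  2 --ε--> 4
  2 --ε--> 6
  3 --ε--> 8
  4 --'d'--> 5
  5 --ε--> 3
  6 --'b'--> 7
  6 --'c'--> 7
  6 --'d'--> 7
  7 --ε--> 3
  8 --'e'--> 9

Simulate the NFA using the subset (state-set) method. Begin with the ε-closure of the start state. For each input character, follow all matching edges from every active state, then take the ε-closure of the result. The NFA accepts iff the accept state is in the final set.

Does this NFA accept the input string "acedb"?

Answer: REJECT

Steps:
start: ε-closure({0}) = {0}
'a' @ 1: {}  — state set empty
rest 'cedb' ignored (set empty)
after full input: {}  (accept=9 not in)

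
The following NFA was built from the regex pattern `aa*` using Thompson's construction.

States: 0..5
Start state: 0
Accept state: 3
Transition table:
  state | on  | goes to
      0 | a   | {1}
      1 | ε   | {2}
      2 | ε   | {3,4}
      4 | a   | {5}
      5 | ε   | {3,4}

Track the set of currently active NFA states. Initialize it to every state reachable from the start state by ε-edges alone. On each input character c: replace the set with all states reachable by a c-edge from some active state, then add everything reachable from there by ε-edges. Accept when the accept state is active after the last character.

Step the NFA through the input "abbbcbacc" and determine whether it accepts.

Answer: REJECT

Derivation:
S₀ = ε-closure({0}) = {0}
'a' @ 1: {1,2,3,4}  (accept∈set)
'b' @ 2: {}  — no active states
rest 'bbcbacc' ignored (set empty)
after full input: {}  (accept=3 not in)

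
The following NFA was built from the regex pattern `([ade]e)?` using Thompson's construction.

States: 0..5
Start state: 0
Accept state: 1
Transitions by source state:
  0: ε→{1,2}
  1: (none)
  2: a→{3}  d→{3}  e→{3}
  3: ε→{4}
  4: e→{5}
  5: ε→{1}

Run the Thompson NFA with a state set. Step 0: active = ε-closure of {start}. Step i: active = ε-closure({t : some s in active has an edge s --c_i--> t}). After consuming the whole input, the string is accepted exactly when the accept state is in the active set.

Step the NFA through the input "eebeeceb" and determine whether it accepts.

Answer: REJECT

Trace:
S₀ = ε-closure({0}) = {0,1,2}
'e' @ 1: {3,4}
'e' @ 2: {1,5}  [accepting]
'b' @ 3: {}  — dead — no transitions
rest 'eeceb' ignored (set empty)
end set {} — state 1 not in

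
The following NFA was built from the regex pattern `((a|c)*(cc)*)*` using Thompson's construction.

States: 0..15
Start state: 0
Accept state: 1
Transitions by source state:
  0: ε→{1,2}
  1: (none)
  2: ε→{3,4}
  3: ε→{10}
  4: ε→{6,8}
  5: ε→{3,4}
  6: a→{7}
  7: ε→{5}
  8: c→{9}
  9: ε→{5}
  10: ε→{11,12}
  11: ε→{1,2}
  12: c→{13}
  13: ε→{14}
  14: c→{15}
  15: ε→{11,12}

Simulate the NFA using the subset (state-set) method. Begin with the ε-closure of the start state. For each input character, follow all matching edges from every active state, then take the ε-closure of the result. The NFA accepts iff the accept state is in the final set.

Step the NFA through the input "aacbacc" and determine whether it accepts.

Answer: REJECT

Steps:
start: ε-closure({0}) = {0,1,2,3,4,6,8,10,11,12}
'a' @ 1: {1,2,3,4,5,6,7,8,10,11,12}  [accepting]
'a' @ 2: {1,2,3,4,5,6,7,8,10,11,12}  [accepting]
'c' @ 3: {1,2,3,4,5,6,8,9,10,11,12,13,14}  [accepting]
'b' @ 4: {}  — no active states
rest 'acc' ignored (set empty)
final: {}; accept 1 not in set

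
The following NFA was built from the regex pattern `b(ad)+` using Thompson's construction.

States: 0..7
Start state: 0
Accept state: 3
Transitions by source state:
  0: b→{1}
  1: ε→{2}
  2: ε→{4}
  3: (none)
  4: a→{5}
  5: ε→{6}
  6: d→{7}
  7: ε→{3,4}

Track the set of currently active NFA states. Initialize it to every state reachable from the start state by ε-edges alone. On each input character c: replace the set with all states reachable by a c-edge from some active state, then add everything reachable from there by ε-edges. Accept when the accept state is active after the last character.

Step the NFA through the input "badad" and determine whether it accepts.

Answer: ACCEPT

Derivation:
initial (ε-close {0}): {0}
'b' @ 1: {1,2,4}
'a' @ 2: {5,6}
'd' @ 3: {3,4,7}  (accept∈set)
'a' @ 4: {5,6}
'd' @ 5: {3,4,7}  (accept∈set)
end set {3,4,7} — state 3 in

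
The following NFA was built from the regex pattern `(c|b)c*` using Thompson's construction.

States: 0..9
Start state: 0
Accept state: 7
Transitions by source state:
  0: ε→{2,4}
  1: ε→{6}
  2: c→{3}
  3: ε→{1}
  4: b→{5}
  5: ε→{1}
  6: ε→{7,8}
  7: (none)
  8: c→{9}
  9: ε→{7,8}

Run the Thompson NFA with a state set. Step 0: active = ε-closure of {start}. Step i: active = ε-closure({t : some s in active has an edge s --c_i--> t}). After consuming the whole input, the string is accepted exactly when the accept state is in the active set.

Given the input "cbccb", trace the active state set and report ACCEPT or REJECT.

Answer: REJECT

Derivation:
S₀ = ε-closure({0}) = {0,2,4}
'c' @ 1: {1,3,6,7,8}  [accepting]
'b' @ 2: {}  — no active states
rest 'ccb' ignored (set empty)
after full input: {}  (accept=7 not in)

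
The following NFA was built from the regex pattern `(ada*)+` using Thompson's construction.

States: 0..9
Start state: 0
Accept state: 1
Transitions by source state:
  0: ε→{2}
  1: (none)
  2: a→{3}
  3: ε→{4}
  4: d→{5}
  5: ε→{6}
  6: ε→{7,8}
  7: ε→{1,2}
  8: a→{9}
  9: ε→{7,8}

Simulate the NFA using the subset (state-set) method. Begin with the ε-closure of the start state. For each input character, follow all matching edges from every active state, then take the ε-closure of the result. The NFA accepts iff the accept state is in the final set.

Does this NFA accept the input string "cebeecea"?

Answer: REJECT

Derivation:
S₀ = ε-closure({0}) = {0,2}
'c' @ 1: {}  — state set empty
rest 'ebeecea' ignored (set empty)
end set {} — state 1 not in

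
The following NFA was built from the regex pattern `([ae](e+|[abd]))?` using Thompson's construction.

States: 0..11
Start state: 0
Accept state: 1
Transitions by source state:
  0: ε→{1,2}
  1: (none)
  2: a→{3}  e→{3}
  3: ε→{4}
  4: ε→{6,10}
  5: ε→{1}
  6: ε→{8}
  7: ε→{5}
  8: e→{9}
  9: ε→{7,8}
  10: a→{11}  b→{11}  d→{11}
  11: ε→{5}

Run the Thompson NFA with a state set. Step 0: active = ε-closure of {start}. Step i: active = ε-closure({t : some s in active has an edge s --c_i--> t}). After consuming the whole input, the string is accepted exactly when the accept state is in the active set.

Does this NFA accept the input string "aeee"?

Answer: ACCEPT

Steps:
start: ε-closure({0}) = {0,1,2}
'a' @ 1: {3,4,6,8,10}
'e' @ 2: {1,5,7,8,9}  ✓accept
'e' @ 3: {1,5,7,8,9}  ✓accept
'e' @ 4: {1,5,7,8,9}  ✓accept
after full input: {1,5,7,8,9}  (accept=1 in)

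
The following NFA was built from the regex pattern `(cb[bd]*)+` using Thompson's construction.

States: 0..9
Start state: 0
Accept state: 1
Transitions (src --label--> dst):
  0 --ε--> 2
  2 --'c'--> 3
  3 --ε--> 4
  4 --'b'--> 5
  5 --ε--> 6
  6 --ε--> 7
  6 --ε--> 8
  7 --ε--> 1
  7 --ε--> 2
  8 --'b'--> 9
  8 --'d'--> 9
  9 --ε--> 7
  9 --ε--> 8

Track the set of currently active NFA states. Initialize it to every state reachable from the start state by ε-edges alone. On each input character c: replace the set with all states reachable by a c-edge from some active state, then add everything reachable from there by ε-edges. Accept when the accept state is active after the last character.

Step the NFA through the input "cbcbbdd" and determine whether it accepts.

S₀ = ε-closure({0}) = {0,2}
'c' @ 1: {3,4}
'b' @ 2: {1,2,5,6,7,8}  [accepting]
'c' @ 3: {3,4}
'b' @ 4: {1,2,5,6,7,8}  [accepting]
'b' @ 5: {1,2,7,8,9}  [accepting]
'd' @ 6: {1,2,7,8,9}  [accepting]
'd' @ 7: {1,2,7,8,9}  [accepting]
after full input: {1,2,7,8,9}  (accept=1 in)

Answer: ACCEPT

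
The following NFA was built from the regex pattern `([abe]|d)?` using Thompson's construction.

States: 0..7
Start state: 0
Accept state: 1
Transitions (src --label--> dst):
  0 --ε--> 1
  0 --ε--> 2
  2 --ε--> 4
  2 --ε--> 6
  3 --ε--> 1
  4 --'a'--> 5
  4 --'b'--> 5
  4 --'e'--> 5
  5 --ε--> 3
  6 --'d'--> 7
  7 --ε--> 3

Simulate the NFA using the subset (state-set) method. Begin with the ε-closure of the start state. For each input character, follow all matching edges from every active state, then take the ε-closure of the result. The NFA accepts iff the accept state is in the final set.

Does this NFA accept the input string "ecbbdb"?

start: ε-closure({0}) = {0,1,2,4,6}
'e' @ 1: {1,3,5}  ✓accept
'c' @ 2: {}  — state set empty
rest 'bbdb' ignored (set empty)
after full input: {}  (accept=1 not in)

Answer: REJECT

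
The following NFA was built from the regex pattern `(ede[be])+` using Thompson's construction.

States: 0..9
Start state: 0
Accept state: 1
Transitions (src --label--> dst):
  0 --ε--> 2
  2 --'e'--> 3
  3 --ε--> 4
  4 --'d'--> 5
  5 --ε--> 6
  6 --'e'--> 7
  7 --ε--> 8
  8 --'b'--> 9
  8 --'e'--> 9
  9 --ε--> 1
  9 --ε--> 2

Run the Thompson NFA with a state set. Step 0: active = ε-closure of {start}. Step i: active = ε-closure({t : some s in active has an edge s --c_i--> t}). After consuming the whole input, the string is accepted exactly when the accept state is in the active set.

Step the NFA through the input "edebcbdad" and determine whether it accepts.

Answer: REJECT

Steps:
S₀ = ε-closure({0}) = {0,2}
'e' @ 1: {3,4}
'd' @ 2: {5,6}
'e' @ 3: {7,8}
'b' @ 4: {1,2,9}  (accept∈set)
'c' @ 5: {}  — state set empty
rest 'bdad' ignored (set empty)
final: {}; accept 1 not in set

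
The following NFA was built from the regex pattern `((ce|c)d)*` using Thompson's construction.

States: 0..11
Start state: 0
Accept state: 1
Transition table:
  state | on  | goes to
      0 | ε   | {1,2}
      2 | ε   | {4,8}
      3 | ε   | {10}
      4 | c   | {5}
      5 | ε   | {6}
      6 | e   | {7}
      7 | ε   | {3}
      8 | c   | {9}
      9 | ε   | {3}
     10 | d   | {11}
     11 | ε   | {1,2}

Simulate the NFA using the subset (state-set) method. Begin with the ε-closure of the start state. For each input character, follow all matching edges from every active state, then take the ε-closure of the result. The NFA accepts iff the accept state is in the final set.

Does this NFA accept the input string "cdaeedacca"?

Answer: REJECT

Derivation:
start: ε-closure({0}) = {0,1,2,4,8}
'c' @ 1: {3,5,6,9,10}
'd' @ 2: {1,2,4,8,11}  [accepting]
'a' @ 3: {}  — state set empty
rest 'eedacca' ignored (set empty)
final: {}; accept 1 not in set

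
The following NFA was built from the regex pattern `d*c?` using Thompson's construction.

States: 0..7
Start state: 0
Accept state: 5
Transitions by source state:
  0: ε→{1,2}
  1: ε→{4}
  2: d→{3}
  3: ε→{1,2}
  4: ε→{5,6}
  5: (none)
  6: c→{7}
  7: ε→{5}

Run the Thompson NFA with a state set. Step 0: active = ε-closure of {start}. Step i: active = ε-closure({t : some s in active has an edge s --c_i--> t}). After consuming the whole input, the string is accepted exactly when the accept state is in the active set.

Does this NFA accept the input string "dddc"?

Answer: ACCEPT

Derivation:
S₀ = ε-closure({0}) = {0,1,2,4,5,6}
'd' @ 1: {1,2,3,4,5,6}  ✓accept
'd' @ 2: {1,2,3,4,5,6}  ✓accept
'd' @ 3: {1,2,3,4,5,6}  ✓accept
'c' @ 4: {5,7}  ✓accept
end set {5,7} — state 5 in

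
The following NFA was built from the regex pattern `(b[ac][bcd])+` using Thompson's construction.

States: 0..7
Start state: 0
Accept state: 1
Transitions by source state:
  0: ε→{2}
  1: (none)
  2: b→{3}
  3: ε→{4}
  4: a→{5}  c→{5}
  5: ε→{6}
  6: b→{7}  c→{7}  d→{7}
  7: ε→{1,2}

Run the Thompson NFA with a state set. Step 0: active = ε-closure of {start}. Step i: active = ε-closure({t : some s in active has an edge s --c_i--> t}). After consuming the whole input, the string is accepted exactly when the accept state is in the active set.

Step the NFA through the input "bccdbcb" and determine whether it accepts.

Answer: REJECT

Derivation:
initial (ε-close {0}): {0,2}
'b' @ 1: {3,4}
'c' @ 2: {5,6}
'c' @ 3: {1,2,7}  [accepting]
'd' @ 4: {}  — no active states
rest 'bcb' ignored (set empty)
final: {}; accept 1 not in set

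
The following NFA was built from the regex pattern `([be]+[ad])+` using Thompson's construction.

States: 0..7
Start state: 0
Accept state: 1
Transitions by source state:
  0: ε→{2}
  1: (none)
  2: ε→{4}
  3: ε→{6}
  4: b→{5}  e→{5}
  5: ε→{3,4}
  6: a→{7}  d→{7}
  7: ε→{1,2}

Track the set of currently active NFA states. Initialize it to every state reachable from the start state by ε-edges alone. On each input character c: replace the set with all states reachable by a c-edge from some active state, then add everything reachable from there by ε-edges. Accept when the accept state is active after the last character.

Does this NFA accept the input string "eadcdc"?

initial (ε-close {0}): {0,2,4}
'e' @ 1: {3,4,5,6}
'a' @ 2: {1,2,4,7}  ✓accept
'd' @ 3: {}  — dead — no transitions
rest 'cdc' ignored (set empty)
end set {} — state 1 not in

Answer: REJECT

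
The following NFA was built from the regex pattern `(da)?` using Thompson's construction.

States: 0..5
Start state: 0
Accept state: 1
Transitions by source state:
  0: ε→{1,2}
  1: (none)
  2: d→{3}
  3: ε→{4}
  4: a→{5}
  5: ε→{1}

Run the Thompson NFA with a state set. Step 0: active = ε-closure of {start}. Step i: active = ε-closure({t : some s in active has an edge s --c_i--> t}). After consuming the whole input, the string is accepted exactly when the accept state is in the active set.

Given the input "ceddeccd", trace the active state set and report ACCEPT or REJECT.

Answer: REJECT

Derivation:
S₀ = ε-closure({0}) = {0,1,2}
'c' @ 1: {}  — no active states
rest 'eddeccd' ignored (set empty)
end set {} — state 1 not in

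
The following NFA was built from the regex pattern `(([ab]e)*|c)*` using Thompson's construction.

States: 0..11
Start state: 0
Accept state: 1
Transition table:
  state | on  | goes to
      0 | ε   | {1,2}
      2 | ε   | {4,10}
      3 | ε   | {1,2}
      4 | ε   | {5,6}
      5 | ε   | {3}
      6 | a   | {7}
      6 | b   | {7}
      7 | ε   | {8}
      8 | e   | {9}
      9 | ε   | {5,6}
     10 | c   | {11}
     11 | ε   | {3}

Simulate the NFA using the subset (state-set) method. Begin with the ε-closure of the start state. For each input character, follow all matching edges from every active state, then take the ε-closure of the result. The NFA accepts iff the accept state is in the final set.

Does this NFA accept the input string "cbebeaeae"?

initial (ε-close {0}): {0,1,2,3,4,5,6,10}
'c' @ 1: {1,2,3,4,5,6,10,11}  ✓accept
'b' @ 2: {7,8}
'e' @ 3: {1,2,3,4,5,6,9,10}  ✓accept
'b' @ 4: {7,8}
'e' @ 5: {1,2,3,4,5,6,9,10}  ✓accept
'a' @ 6: {7,8}
'e' @ 7: {1,2,3,4,5,6,9,10}  ✓accept
'a' @ 8: {7,8}
'e' @ 9: {1,2,3,4,5,6,9,10}  ✓accept
final: {1,2,3,4,5,6,9,10}; accept 1 in set

Answer: ACCEPT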